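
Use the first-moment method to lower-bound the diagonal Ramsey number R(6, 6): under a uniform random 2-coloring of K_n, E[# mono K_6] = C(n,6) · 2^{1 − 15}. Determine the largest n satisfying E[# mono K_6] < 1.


We need C(n, 6) · 2^{1 − 15} < 1, i.e. C(n, 6) < 2^{15 − 1} = 16384.
Check values of n near the boundary:
  n = 13: C(13, 6) = 1716; 1716 < 16384? YES
  n = 14: C(14, 6) = 3003; 3003 < 16384? YES
  n = 15: C(15, 6) = 5005; 5005 < 16384? YES
  n = 16: C(16, 6) = 8008; 8008 < 16384? YES
  n = 17: C(17, 6) = 12376; 12376 < 16384? YES
  n = 18: C(18, 6) = 18564; 18564 < 16384? NO
  n = 19: C(19, 6) = 27132; 27132 < 16384? NO
  n = 20: C(20, 6) = 38760; 38760 < 16384? NO
The largest n with C(n, 6) < 16384 is n = 17 (where E[X] = 1547/2048 ≈ 0.75537). Hence R(6, 6) > 17, i.e. R(6, 6) ≥ 18.

Largest n = 17; hence R(6, 6) > 17.


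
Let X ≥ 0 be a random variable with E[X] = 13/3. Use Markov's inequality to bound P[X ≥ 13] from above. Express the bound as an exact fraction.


μ = E[X] = 13/3, a = 13.
Markov: P[X ≥ 13] ≤ μ/a = (13/3)/13 = 1/3.
Numerically: ≈ 0.333.
(Since a = 13 > μ = 4.333, the bound 1/3 is < 1 and informative.)

P[X ≥ 13] ≤ 1/3 ≈ 0.333.


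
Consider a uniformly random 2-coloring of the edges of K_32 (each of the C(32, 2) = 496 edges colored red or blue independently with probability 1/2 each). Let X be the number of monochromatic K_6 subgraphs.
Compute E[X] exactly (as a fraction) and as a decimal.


Let X = Σ_S X_S over the C(32, 6) = 906192 subsets S of size 6, where X_S = 1 if the K_6 on S is monochromatic.
For a fixed S, the K_6 on S has C(6, 2) = 15 edges. P[all 15 edges red] = (1/2)^15, and likewise for blue, so P[monochromatic] = 2·(1/2)^15 = 2^{1 − 15} = 1/16384.
By linearity of expectation: E[X] = C(32, 6) · 2^{1 − 15} = 906192 · 1/16384 = 56637/1024.
Numerically: E[X] ≈ 55.309570.

E[X] = C(32,6)·2^(1−C(6,2)) = 56637/1024 ≈ 55.309570.


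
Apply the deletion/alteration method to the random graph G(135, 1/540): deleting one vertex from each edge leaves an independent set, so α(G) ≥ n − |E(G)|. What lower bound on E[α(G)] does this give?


E[|E(G)|] = C(135, 2)·p = 9045 · (1/540) = 67/4.
E[α(G)] ≥ n − E[|E(G)|] = 135 − 67/4 = 473/4.
Numerically: ≈ 118.2500.
(This is only a lower bound; the true E[α(G)] may be larger.)

E[α(G)] ≥ 473/4 ≈ 118.2500.


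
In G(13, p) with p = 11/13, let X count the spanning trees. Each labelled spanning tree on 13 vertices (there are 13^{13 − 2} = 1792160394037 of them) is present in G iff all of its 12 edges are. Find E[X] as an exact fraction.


K_13 has 13^{13 − 2} = 1792160394037 labelled spanning trees.
For each such spanning tree H, let X_H = 1 if all 12 edges of H are present in G. Then P[X_H = 1] = p^{12} = (11/13)^{12} = 3138428376721/23298085122481.
By linearity: E[X] = Σ_H E[X_H] = 1792160394037 · p^{12} = 1792160394037 · 3138428376721/23298085122481 = 3138428376721/13.
Numerically: E[X] ≈ 2.4142e+11.

E[X] = 1792160394037 · (11/13)^{12} = 3138428376721/13 ≈ 2.4142e+11.


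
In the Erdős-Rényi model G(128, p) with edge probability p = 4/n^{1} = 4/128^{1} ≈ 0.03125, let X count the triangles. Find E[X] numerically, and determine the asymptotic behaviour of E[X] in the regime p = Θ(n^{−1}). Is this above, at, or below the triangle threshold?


Number of potential triangles: C(128, 3) = 341376.
Each occurs with probability p³ ≈ (0.03125)³ ≈ 3.0517578e-05.
By linearity: E[X] = C(128, 3)·p³ ≈ 341376 · 3.0517578e-05 ≈ 10.41797.
Here α = 1, so p = 4/n is exactly at the triangle threshold p ~ 1/n. Asymptotically E[X] → c³/6 = 4³/6 = 32/3 ≈ 10.66667, a bounded constant. In this regime the triangle count is asymptotically Poisson(c³/6).

E[X] ≈ 10.41797; in regime p = Θ(1/n^{1}) E[X] stays bounded (at the triangle threshold p ~ 1/n).


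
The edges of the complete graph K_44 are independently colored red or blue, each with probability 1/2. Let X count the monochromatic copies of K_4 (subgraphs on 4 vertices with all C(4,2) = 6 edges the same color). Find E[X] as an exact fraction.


Let X = Σ_S X_S over the C(44, 4) = 135751 subsets S of size 4, where X_S = 1 if the K_4 on S is monochromatic.
For a fixed S, the K_4 on S has C(4, 2) = 6 edges. P[all 6 edges red] = (1/2)^6, and likewise for blue, so P[monochromatic] = 2·(1/2)^6 = 2^{1 − 6} = 1/32.
By linearity: E[X] = C(44, 4) · 2^{1 − 6} = 135751 · 1/32 = 135751/32.
Numerically: E[X] ≈ 4242.2188.

E[X] = C(44,4)·2^(1−C(4,2)) = 135751/32 ≈ 4242.2188.


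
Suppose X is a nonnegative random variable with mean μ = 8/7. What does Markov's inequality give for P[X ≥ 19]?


μ = E[X] = 8/7, a = 19.
Markov: P[X ≥ 19] ≤ μ/a = (8/7)/19 = 8/133.
Numerically: ≈ 0.06015.
(Since a = 19 > μ = 1.14286, the bound 8/133 is < 1 and informative.)

P[X ≥ 19] ≤ 8/133 ≈ 0.06015.


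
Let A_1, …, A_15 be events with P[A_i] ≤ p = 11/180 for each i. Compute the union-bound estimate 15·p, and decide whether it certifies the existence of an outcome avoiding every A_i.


Union bound: P[∪_{i=1}^{15} A_i] ≤ Σ_i P[A_i] ≤ 15·p = 15·(11/180) = 11/12.
Numerically: 11/12 ≈ 0.916667.
Is 11/12 < 1? YES.
Since P[∪ A_i] ≤ 11/12 < 1, the complement has P[∩ A_i^c] ≥ 1 − 11/12 = 1/12 > 0, so some outcome avoids every A_i.

15·p = 11/12 ≈ 0.916667; existence CERTIFIED by the union bound.


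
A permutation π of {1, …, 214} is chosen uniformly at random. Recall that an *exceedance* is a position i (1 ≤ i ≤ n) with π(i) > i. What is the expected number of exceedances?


Write X = Σ_{i=1}^{214} X_i, where X_i = 1_{π(i) > i}.
For each fixed i, π(i) is uniform over {1, …, 214} (marginal of a uniform permutation), so P[π(i) > i] = (n − i)/n. Summing: Σ_{i=1}^{214} (n − i)/n = (0 + 1 + … + 213)/214 = 214(214 − 1)/(2·214) = (214 − 1)/2.
Hence E[X] = Σ_{i=1}^{214} (214 − i)/214 = 213/2 ≈ 106.500.

E[X] = 213/2 = 106.500.


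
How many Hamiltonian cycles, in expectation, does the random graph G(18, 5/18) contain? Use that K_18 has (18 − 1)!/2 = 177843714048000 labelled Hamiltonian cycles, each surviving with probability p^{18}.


K_18 has (18 − 1)!/2 = 177843714048000 labelled Hamiltonian cycles.
For each such Hamiltonian cycle H, let X_H = 1 if all 18 edges of H are present in G. Then P[X_H = 1] = p^{18} = (5/18)^{18} = 3814697265625/39346408075296537575424.
By linearity of expectation: E[X] = Σ_H E[X_H] = 177843714048000 · p^{18} = 177843714048000 · 3814697265625/39346408075296537575424 = 56800365447998046875/3294258113514384.
Numerically: E[X] ≈ 1.724e+04.

E[X] = 177843714048000 · (5/18)^{18} = 56800365447998046875/3294258113514384 ≈ 1.724e+04.


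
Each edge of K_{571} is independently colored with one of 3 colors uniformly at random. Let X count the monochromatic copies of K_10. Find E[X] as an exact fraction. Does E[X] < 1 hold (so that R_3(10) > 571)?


E[X] = C(571, 10) · 3^{1 − 45} = 937951290893172842001 · 3^{−44} = 937951290893172842001/984770902183611232881.
As a reduced fraction: E[X] = 104216810099241426889/109418989131512359209 ≈ 0.9524563.
Is E[X] < 1? YES.
Since E[X] < 1, there exists a 3-coloring of K_{571} with no monochromatic K_10; hence R_3(10) > 571.

E[X] = 104216810099241426889/109418989131512359209 ≈ 0.9524563; E[X] < 1, so R_3(10) > 571.


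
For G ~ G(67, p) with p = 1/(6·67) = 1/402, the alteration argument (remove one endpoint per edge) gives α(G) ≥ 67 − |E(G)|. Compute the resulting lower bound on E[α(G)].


E[|E(G)|] = C(67, 2)·p = 2211 · (1/402) = 11/2.
E[α(G)] ≥ n − E[|E(G)|] = 67 − 11/2 = 123/2.
Numerically: ≈ 61.500.
(This is only a lower bound; the true E[α(G)] may be larger.)

E[α(G)] ≥ 123/2 ≈ 61.500.


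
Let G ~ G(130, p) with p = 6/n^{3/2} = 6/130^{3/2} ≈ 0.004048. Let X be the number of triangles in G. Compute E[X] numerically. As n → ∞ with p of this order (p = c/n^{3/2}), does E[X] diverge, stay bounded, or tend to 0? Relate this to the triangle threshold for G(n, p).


Number of potential triangles: C(130, 3) = 357760.
Each occurs with probability p³ ≈ (0.004048)³ ≈ 6.6329797e-08.
By linearity: E[X] = C(130, 3)·p³ ≈ 357760 · 6.6329797e-08 ≈ 0.02373.
Since α = 3/2 > 1, p = c/n^{3/2} = o(1/n) is below the triangle threshold p ~ 1/n. Asymptotically E[X] ~ (c³/6)·n^{3(1−α)} = (6³/6)·n^{-1.5} → 0, so by Markov's inequality G has no triangles w.h.p.

E[X] ≈ 0.02373; in regime p = Θ(1/n^{3/2}) E[X] tends to 0 (below the triangle threshold p ~ 1/n).


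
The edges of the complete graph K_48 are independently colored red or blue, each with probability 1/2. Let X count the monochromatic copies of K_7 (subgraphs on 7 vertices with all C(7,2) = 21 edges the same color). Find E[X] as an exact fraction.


Let X = Σ_S X_S over the C(48, 7) = 73629072 subsets S of size 7, where X_S = 1 if the K_7 on S is monochromatic.
For a fixed S, the K_7 on S has C(7, 2) = 21 edges. P[all 21 edges red] = (1/2)^21, and likewise for blue, so P[monochromatic] = 2·(1/2)^21 = 2^{1 − 21} = 1/1048576.
By linearity of expectation: E[X] = C(48, 7) · 2^{1 − 21} = 73629072 · 1/1048576 = 4601817/65536.
Numerically: E[X] ≈ 70.21815.

E[X] = C(48,7)·2^(1−C(7,2)) = 4601817/65536 ≈ 70.21815.


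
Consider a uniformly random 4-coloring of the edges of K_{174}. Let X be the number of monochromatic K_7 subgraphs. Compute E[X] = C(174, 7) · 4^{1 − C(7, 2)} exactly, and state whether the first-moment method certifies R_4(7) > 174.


E[X] = C(174, 7) · 4^{1 − 21} = 847879782984 · 4^{−20} = 847879782984/1099511627776.
As a reduced fraction: E[X] = 105984972873/137438953472 ≈ 0.77114.
Is E[X] < 1? YES.
Since E[X] < 1, there exists a 4-coloring of K_{174} with no monochromatic K_7; hence R_4(7) > 174.

E[X] = 105984972873/137438953472 ≈ 0.77114; E[X] < 1, so R_4(7) > 174.


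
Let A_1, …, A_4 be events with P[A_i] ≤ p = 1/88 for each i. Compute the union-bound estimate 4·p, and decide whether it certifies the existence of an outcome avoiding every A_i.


Union bound: P[∪_{i=1}^{4} A_i] ≤ Σ_i P[A_i] ≤ 4·p = 4·(1/88) = 1/22.
Numerically: 1/22 ≈ 0.04545.
Is 1/22 < 1? YES.
Since P[∪ A_i] ≤ 1/22 < 1, the complement has P[∩ A_i^c] ≥ 1 − 1/22 = 21/22 > 0, so some outcome avoids every A_i.

4·p = 1/22 ≈ 0.04545; existence CERTIFIED by the union bound.


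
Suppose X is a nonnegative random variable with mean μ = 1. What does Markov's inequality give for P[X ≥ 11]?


μ = E[X] = 1, a = 11.
Markov: P[X ≥ 11] ≤ μ/a = (1)/11 = 1/11.
Numerically: ≈ 0.090909.
(Since a = 11 > μ = 1.000000, the bound 1/11 is < 1 and informative.)

P[X ≥ 11] ≤ 1/11 ≈ 0.090909.


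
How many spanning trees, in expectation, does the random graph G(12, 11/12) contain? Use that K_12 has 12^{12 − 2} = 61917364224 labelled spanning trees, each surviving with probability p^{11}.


K_12 has 12^{12 − 2} = 61917364224 labelled spanning trees.
For each such spanning tree H, let X_H = 1 if all 11 edges of H are present in G. Then P[X_H = 1] = p^{11} = (11/12)^{11} = 285311670611/743008370688.
By linearity of expectation: E[X] = Σ_H E[X_H] = 61917364224 · p^{11} = 61917364224 · 285311670611/743008370688 = 285311670611/12.
Numerically: E[X] ≈ 2.378e+10.

E[X] = 61917364224 · (11/12)^{11} = 285311670611/12 ≈ 2.378e+10.


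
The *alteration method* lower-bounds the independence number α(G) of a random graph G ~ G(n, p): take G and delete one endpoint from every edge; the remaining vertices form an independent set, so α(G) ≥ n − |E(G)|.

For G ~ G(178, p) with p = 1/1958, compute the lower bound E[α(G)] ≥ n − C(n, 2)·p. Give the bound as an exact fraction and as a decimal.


E[|E(G)|] = C(178, 2)·p = 15753 · (1/1958) = 177/22.
E[α(G)] ≥ n − E[|E(G)|] = 178 − 177/22 = 3739/22.
Numerically: ≈ 169.95455.
(This is only a lower bound; the true E[α(G)] may be larger.)

E[α(G)] ≥ 3739/22 ≈ 169.95455.


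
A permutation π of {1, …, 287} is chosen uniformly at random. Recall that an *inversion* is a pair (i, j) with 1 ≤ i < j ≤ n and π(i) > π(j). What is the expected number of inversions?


Write X = Σ X_I over the C(287, 2) = 41041 pairs i < j, with X_I the indicator of one inversion.
There are 41041 indicators.
For each fixed pair i < j, the values π(i) and π(j) are two distinct elements of {1, …, 287} in uniformly random order; by symmetry P[π(i) > π(j)] = 1/2.
By linearity: E[X] = 41041 · (1/2) = C(287, 2) · (1/2) = 41041/2 = 41041/2 ≈ 20520.500000.

E[X] = 41041/2 = 20520.500000.


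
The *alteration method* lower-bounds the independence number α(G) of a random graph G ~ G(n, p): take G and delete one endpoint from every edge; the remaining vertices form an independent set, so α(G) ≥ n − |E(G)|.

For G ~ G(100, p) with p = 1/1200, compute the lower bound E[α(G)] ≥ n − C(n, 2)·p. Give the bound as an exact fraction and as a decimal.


E[|E(G)|] = C(100, 2)·p = 4950 · (1/1200) = 33/8.
E[α(G)] ≥ n − E[|E(G)|] = 100 − 33/8 = 767/8.
Numerically: ≈ 95.8750.
(This is only a lower bound; the true E[α(G)] may be larger.)

E[α(G)] ≥ 767/8 ≈ 95.8750.


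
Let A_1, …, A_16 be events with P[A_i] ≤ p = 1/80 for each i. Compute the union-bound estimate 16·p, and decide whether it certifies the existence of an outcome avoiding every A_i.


Union bound: P[∪_{i=1}^{16} A_i] ≤ Σ_i P[A_i] ≤ 16·p = 16·(1/80) = 1/5.
Numerically: 1/5 ≈ 0.200000.
Is 1/5 < 1? YES.
Since P[∪ A_i] ≤ 1/5 < 1, the complement has P[∩ A_i^c] ≥ 1 − 1/5 = 4/5 > 0, so some outcome avoids every A_i.

16·p = 1/5 ≈ 0.200000; existence CERTIFIED by the union bound.


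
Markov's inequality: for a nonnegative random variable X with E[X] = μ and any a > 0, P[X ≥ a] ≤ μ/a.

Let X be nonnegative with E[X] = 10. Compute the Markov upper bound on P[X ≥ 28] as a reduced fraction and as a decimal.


μ = E[X] = 10, a = 28.
Markov: P[X ≥ 28] ≤ μ/a = (10)/28 = 5/14.
Numerically: ≈ 0.357.
(Since a = 28 > μ = 10.000, the bound 5/14 is < 1 and informative.)

P[X ≥ 28] ≤ 5/14 ≈ 0.357.


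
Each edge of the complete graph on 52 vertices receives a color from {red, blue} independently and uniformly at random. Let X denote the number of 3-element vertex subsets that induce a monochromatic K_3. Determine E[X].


Let X = Σ_S X_S over the C(52, 3) = 22100 subsets S of size 3, where X_S = 1 if the K_3 on S is monochromatic.
For a fixed S, the K_3 on S has C(3, 2) = 3 edges. P[all 3 edges red] = (1/2)^3, and likewise for blue, so P[monochromatic] = 2·(1/2)^3 = 2^{1 − 3} = 1/4.
By linearity: E[X] = C(52, 3) · 2^{1 − 3} = 22100 · 1/4 = 5525.
Numerically: E[X] ≈ 5525.00000.

E[X] = C(52,3)·2^(1−C(3,2)) = 5525 ≈ 5525.00000.


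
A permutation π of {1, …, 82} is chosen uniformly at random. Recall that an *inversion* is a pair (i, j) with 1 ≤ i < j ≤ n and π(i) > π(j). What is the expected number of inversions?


Write X = Σ X_I over the C(82, 2) = 3321 pairs i < j, with X_I the indicator of one inversion.
There are 3321 indicators.
For each fixed pair i < j, the values π(i) and π(j) are two distinct elements of {1, …, 82} in uniformly random order; by symmetry P[π(i) > π(j)] = 1/2.
By linearity: E[X] = 3321 · (1/2) = C(82, 2) · (1/2) = 3321/2 = 3321/2 ≈ 1660.50000.

E[X] = 3321/2 = 1660.50000.


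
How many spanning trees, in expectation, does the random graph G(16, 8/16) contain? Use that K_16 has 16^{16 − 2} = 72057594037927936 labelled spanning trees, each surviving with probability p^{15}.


K_16 has 16^{16 − 2} = 72057594037927936 labelled spanning trees.
For each such spanning tree H, let X_H = 1 if all 15 edges of H are present in G. Then P[X_H = 1] = p^{15} = (1/2)^{15} = 1/32768.
By linearity of expectation: E[X] = Σ_H E[X_H] = 72057594037927936 · p^{15} = 72057594037927936 · 1/32768 = 2199023255552.
Numerically: E[X] ≈ 2.199e+12.

E[X] = 72057594037927936 · (1/2)^{15} = 2199023255552 ≈ 2.199e+12.


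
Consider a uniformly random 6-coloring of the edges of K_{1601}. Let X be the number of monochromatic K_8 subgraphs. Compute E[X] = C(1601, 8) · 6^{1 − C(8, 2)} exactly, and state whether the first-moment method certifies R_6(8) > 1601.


E[X] = C(1601, 8) · 6^{1 − 28} = 1051968746851785076600 · 6^{−27} = 1051968746851785076600/1023490369077469249536.
As a reduced fraction: E[X] = 131496093356473134575/127936296134683656192 ≈ 1.0278248.
Is E[X] < 1? NO.
Since E[X] ≥ 1, the first-moment bound is inconclusive at n = 1601; it does NOT by itself certify R_6(8) > 1601.

E[X] = 131496093356473134575/127936296134683656192 ≈ 1.0278248; E[X] ≥ 1; first-moment method inconclusive here.


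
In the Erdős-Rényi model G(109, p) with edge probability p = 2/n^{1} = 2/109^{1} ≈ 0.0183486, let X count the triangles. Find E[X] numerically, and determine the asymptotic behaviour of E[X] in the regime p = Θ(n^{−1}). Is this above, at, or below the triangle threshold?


Number of potential triangles: C(109, 3) = 209934.
Each occurs with probability p³ ≈ (0.0183486)³ ≈ 6.17746784e-06.
By linearity: E[X] = C(109, 3)·p³ ≈ 209934 · 6.17746784e-06 ≈ 1.296861.
Here α = 1, so p = 2/n is exactly at the triangle threshold p ~ 1/n. Asymptotically E[X] → c³/6 = 2³/6 = 4/3 ≈ 1.333333, a bounded constant. In this regime the triangle count is asymptotically Poisson(c³/6).

E[X] ≈ 1.296861; in regime p = Θ(1/n^{1}) E[X] stays bounded (at the triangle threshold p ~ 1/n).


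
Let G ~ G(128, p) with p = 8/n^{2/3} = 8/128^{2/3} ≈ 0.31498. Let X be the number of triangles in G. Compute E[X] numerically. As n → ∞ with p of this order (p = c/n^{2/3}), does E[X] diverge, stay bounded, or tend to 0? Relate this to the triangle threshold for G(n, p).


Number of potential triangles: C(128, 3) = 341376.
Each occurs with probability p³ ≈ (0.31498)³ ≈ 3.12500000e-02.
By linearity: E[X] = C(128, 3)·p³ ≈ 341376 · 3.12500000e-02 ≈ 10668.000000.
Since α = 2/3 < 1, p = c/n^{2/3} ≫ 1/n is above the triangle threshold p ~ 1/n. Asymptotically E[X] ~ (c³/6)·n^{3(1−α)} = (8³/6)·n^{1} → ∞; triangles are abundant w.h.p.

E[X] ≈ 10668.000000; in regime p = Θ(1/n^{2/3}) E[X] diverges (above the triangle threshold p ~ 1/n).


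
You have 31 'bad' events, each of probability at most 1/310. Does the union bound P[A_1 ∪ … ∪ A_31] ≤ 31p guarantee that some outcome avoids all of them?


Union bound: P[∪_{i=1}^{31} A_i] ≤ Σ_i P[A_i] ≤ 31·p = 31·(1/310) = 1/10.
Numerically: 1/10 ≈ 0.100000.
Is 1/10 < 1? YES.
Since P[∪ A_i] ≤ 1/10 < 1, the complement has P[∩ A_i^c] ≥ 1 − 1/10 = 9/10 > 0, so some outcome avoids every A_i.

31·p = 1/10 ≈ 0.100000; existence CERTIFIED by the union bound.


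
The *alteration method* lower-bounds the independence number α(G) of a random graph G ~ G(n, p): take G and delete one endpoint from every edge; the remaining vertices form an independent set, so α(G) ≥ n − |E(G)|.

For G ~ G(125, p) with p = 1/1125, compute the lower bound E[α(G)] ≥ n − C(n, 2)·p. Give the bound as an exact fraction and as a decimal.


E[|E(G)|] = C(125, 2)·p = 7750 · (1/1125) = 62/9.
E[α(G)] ≥ n − E[|E(G)|] = 125 − 62/9 = 1063/9.
Numerically: ≈ 118.111111.
(This is only a lower bound; the true E[α(G)] may be larger.)

E[α(G)] ≥ 1063/9 ≈ 118.111111.


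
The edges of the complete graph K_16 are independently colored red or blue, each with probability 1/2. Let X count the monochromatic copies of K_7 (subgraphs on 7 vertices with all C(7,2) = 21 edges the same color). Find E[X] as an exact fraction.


Let X = Σ_S X_S over the C(16, 7) = 11440 subsets S of size 7, where X_S = 1 if the K_7 on S is monochromatic.
For a fixed S, the K_7 on S has C(7, 2) = 21 edges. P[all 21 edges red] = (1/2)^21, and likewise for blue, so P[monochromatic] = 2·(1/2)^21 = 2^{1 − 21} = 1/1048576.
By linearity: E[X] = C(16, 7) · 2^{1 − 21} = 11440 · 1/1048576 = 715/65536.
Numerically: E[X] ≈ 0.0109.

E[X] = C(16,7)·2^(1−C(7,2)) = 715/65536 ≈ 0.0109.


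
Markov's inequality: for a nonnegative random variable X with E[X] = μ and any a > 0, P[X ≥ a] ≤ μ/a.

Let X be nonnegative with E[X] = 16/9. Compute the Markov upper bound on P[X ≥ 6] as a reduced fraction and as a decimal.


μ = E[X] = 16/9, a = 6.
Markov: P[X ≥ 6] ≤ μ/a = (16/9)/6 = 8/27.
Numerically: ≈ 0.296.
(Since a = 6 > μ = 1.778, the bound 8/27 is < 1 and informative.)

P[X ≥ 6] ≤ 8/27 ≈ 0.296.


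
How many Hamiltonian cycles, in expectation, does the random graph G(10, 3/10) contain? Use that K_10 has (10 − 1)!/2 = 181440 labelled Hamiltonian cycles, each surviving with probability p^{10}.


K_10 has (10 − 1)!/2 = 181440 labelled Hamiltonian cycles.
For each such Hamiltonian cycle H, let X_H = 1 if all 10 edges of H are present in G. Then P[X_H = 1] = p^{10} = (3/10)^{10} = 59049/10000000000.
By linearity of expectation: E[X] = Σ_H E[X_H] = 181440 · p^{10} = 181440 · 59049/10000000000 = 33480783/31250000.
Numerically: E[X] ≈ 1.07.

E[X] = 181440 · (3/10)^{10} = 33480783/31250000 ≈ 1.07.


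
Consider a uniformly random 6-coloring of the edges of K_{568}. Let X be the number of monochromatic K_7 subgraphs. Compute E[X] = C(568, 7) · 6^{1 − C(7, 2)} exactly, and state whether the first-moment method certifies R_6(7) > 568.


E[X] = C(568, 7) · 6^{1 − 21} = 3646611956239704 · 6^{−20} = 3646611956239704/3656158440062976.
As a reduced fraction: E[X] = 16882462760369/16926659444736 ≈ 0.997.
Is E[X] < 1? YES.
Since E[X] < 1, there exists a 6-coloring of K_{568} with no monochromatic K_7; hence R_6(7) > 568.

E[X] = 16882462760369/16926659444736 ≈ 0.997; E[X] < 1, so R_6(7) > 568.


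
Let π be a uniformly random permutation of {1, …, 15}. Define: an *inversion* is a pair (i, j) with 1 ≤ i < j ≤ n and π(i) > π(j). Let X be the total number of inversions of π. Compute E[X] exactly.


Write X = Σ X_I over the C(15, 2) = 105 pairs i < j, with X_I the indicator of one inversion.
There are 105 indicators.
For each fixed pair i < j, the values π(i) and π(j) are two distinct elements of {1, …, 15} in uniformly random order; by symmetry P[π(i) > π(j)] = 1/2.
By linearity: E[X] = 105 · (1/2) = C(15, 2) · (1/2) = 105/2 = 105/2 ≈ 52.5000.

E[X] = 105/2 = 52.5000.


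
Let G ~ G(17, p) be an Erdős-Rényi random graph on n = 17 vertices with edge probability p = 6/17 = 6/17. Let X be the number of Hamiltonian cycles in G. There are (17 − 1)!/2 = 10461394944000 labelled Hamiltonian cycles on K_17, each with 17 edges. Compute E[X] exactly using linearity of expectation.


K_17 has (17 − 1)!/2 = 10461394944000 labelled Hamiltonian cycles.
For each such Hamiltonian cycle H, let X_H = 1 if all 17 edges of H are present in G. Then P[X_H = 1] = p^{17} = (6/17)^{17} = 16926659444736/827240261886336764177.
Summing the indicators: E[X] = Σ_H E[X_H] = 10461394944000 · p^{17} = 10461394944000 · 16926659444736/827240261886336764177 = 177076469533971037814784000/827240261886336764177.
Numerically: E[X] ≈ 2.1406e+05.

E[X] = 10461394944000 · (6/17)^{17} = 177076469533971037814784000/827240261886336764177 ≈ 2.1406e+05.


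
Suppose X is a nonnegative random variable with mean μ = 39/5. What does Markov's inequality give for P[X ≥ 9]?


μ = E[X] = 39/5, a = 9.
Markov: P[X ≥ 9] ≤ μ/a = (39/5)/9 = 13/15.
Numerically: ≈ 0.866667.
(Since a = 9 > μ = 7.800000, the bound 13/15 is < 1 and informative.)

P[X ≥ 9] ≤ 13/15 ≈ 0.866667.


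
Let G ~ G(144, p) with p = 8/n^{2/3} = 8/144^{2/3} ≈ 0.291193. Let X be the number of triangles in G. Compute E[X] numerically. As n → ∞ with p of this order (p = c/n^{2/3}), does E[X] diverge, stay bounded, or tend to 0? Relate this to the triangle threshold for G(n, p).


Number of potential triangles: C(144, 3) = 487344.
Each occurs with probability p³ ≈ (0.291193)³ ≈ 2.46913580e-02.
By linearity: E[X] = C(144, 3)·p³ ≈ 487344 · 2.46913580e-02 ≈ 12033.185185.
Since α = 2/3 < 1, p = c/n^{2/3} ≫ 1/n is above the triangle threshold p ~ 1/n. Asymptotically E[X] ~ (c³/6)·n^{3(1−α)} = (8³/6)·n^{1} → ∞; triangles are abundant w.h.p.

E[X] ≈ 12033.185185; in regime p = Θ(1/n^{2/3}) E[X] diverges (above the triangle threshold p ~ 1/n).


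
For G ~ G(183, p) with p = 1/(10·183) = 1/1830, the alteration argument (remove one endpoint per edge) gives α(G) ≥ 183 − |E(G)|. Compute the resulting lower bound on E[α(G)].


E[|E(G)|] = C(183, 2)·p = 16653 · (1/1830) = 91/10.
E[α(G)] ≥ n − E[|E(G)|] = 183 − 91/10 = 1739/10.
Numerically: ≈ 173.9000.
(This is only a lower bound; the true E[α(G)] may be larger.)

E[α(G)] ≥ 1739/10 ≈ 173.9000.


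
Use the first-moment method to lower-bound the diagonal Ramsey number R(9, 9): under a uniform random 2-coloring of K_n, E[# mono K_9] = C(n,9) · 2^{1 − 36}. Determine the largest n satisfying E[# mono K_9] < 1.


We need C(n, 9) · 2^{1 − 36} < 1, i.e. C(n, 9) < 2^{36 − 1} = 34359738368.
Check values of n near the boundary:
  n = 59: C(59, 9) = 12565671261; 12565671261 < 34359738368? YES
  n = 60: C(60, 9) = 14783142660; 14783142660 < 34359738368? YES
  n = 61: C(61, 9) = 17341763505; 17341763505 < 34359738368? YES
  n = 62: C(62, 9) = 20286591270; 20286591270 < 34359738368? YES
  n = 63: C(63, 9) = 23667689815; 23667689815 < 34359738368? YES
  n = 64: C(64, 9) = 27540584512; 27540584512 < 34359738368? YES
  n = 65: C(65, 9) = 31966749880; 31966749880 < 34359738368? YES
  n = 66: C(66, 9) = 37014131440; 37014131440 < 34359738368? NO
  n = 67: C(67, 9) = 42757703560; 42757703560 < 34359738368? NO
  n = 68: C(68, 9) = 49280065120; 49280065120 < 34359738368? NO
The largest n with C(n, 9) < 34359738368 is n = 65 (where E[X] = 3995843735/4294967296 ≈ 0.93035). Hence R(9, 9) > 65, i.e. R(9, 9) ≥ 66.

Largest n = 65; hence R(9, 9) > 65.


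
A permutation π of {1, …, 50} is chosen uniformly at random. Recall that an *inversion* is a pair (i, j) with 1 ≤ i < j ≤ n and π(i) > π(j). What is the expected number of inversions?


Write X = Σ X_I over the C(50, 2) = 1225 pairs i < j, with X_I the indicator of one inversion.
There are 1225 indicators.
For each fixed pair i < j, the values π(i) and π(j) are two distinct elements of {1, …, 50} in uniformly random order; by symmetry P[π(i) > π(j)] = 1/2.
By linearity: E[X] = 1225 · (1/2) = C(50, 2) · (1/2) = 1225/2 = 1225/2 ≈ 612.500.

E[X] = 1225/2 = 612.500.


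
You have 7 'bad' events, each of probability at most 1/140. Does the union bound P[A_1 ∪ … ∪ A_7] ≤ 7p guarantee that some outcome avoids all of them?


Union bound: P[∪_{i=1}^{7} A_i] ≤ Σ_i P[A_i] ≤ 7·p = 7·(1/140) = 1/20.
Numerically: 1/20 ≈ 0.0500000.
Is 1/20 < 1? YES.
Since P[∪ A_i] ≤ 1/20 < 1, the complement has P[∩ A_i^c] ≥ 1 − 1/20 = 19/20 > 0, so some outcome avoids every A_i.

7·p = 1/20 ≈ 0.0500000; existence CERTIFIED by the union bound.


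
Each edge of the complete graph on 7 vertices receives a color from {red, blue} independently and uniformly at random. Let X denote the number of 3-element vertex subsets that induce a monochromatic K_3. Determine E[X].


Let X = Σ_S X_S over the C(7, 3) = 35 subsets S of size 3, where X_S = 1 if the K_3 on S is monochromatic.
For a fixed S, the K_3 on S has C(3, 2) = 3 edges. P[all 3 edges red] = (1/2)^3, and likewise for blue, so P[monochromatic] = 2·(1/2)^3 = 2^{1 − 3} = 1/4.
Summing: E[X] = C(7, 3) · 2^{1 − 3} = 35 · 1/4 = 35/4.
Numerically: E[X] ≈ 8.750000.

E[X] = C(7,3)·2^(1−C(3,2)) = 35/4 ≈ 8.750000.


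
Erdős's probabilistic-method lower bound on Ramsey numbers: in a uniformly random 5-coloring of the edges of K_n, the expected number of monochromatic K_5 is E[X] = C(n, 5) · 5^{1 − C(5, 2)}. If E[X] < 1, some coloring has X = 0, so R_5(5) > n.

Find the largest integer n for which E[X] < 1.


We need C(n, 5) · 5^{1 − 10} < 1, i.e. C(n, 5) < 5^{10 − 1} = 1953125.
Check values of n near the boundary:
  n = 44: C(44, 5) = 1086008; 1086008 < 1953125? YES
  n = 45: C(45, 5) = 1221759; 1221759 < 1953125? YES
  n = 46: C(46, 5) = 1370754; 1370754 < 1953125? YES
  n = 47: C(47, 5) = 1533939; 1533939 < 1953125? YES
  n = 48: C(48, 5) = 1712304; 1712304 < 1953125? YES
  n = 49: C(49, 5) = 1906884; 1906884 < 1953125? YES
  n = 50: C(50, 5) = 2118760; 2118760 < 1953125? NO
  n = 51: C(51, 5) = 2349060; 2349060 < 1953125? NO
  n = 52: C(52, 5) = 2598960; 2598960 < 1953125? NO
The largest n with C(n, 5) < 1953125 is n = 49 (where E[X] = 1906884/1953125 ≈ 0.97632). Hence R_5(5) > 49, i.e. R_5(5) ≥ 50.

Largest n = 49; hence R_5(5) > 49.


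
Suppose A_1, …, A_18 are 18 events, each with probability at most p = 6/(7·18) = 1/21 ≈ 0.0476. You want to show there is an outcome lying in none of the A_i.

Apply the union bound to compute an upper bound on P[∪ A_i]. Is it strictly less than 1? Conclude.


Union bound: P[∪_{i=1}^{18} A_i] ≤ Σ_i P[A_i] ≤ 18·p = 18·(1/21) = 6/7.
Numerically: 6/7 ≈ 0.8571.
Is 6/7 < 1? YES.
Since P[∪ A_i] ≤ 6/7 < 1, the complement has P[∩ A_i^c] ≥ 1 − 6/7 = 1/7 > 0, so some outcome avoids every A_i.

18·p = 6/7 ≈ 0.8571; existence CERTIFIED by the union bound.


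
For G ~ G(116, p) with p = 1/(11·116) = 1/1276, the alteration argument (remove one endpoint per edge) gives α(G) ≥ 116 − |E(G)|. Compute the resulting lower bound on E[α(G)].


E[|E(G)|] = C(116, 2)·p = 6670 · (1/1276) = 115/22.
E[α(G)] ≥ n − E[|E(G)|] = 116 − 115/22 = 2437/22.
Numerically: ≈ 110.773.
(This is only a lower bound; the true E[α(G)] may be larger.)

E[α(G)] ≥ 2437/22 ≈ 110.773.


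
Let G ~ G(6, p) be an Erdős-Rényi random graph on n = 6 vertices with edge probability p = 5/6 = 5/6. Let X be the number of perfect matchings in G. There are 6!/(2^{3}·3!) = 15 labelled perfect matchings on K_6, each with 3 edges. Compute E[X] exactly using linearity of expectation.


K_6 has 6!/(2^{3}·3!) = 15 labelled perfect matchings.
For each such perfect matching H, let X_H = 1 if all 3 edges of H are present in G. Then P[X_H = 1] = p^{3} = (5/6)^{3} = 125/216.
Summing the indicators: E[X] = Σ_H E[X_H] = 15 · p^{3} = 15 · 125/216 = 625/72.
Numerically: E[X] ≈ 8.68056.

E[X] = 15 · (5/6)^{3} = 625/72 ≈ 8.68056.


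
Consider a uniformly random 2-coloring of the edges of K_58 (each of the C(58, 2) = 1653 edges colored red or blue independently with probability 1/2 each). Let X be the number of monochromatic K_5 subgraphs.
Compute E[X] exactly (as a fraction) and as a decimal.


Let X = Σ_S X_S over the C(58, 5) = 4582116 subsets S of size 5, where X_S = 1 if the K_5 on S is monochromatic.
For a fixed S, the K_5 on S has C(5, 2) = 10 edges. P[all 10 edges red] = (1/2)^10, and likewise for blue, so P[monochromatic] = 2·(1/2)^10 = 2^{1 − 10} = 1/512.
Summing: E[X] = C(58, 5) · 2^{1 − 10} = 4582116 · 1/512 = 1145529/128.
Numerically: E[X] ≈ 8949.445.

E[X] = C(58,5)·2^(1−C(5,2)) = 1145529/128 ≈ 8949.445.


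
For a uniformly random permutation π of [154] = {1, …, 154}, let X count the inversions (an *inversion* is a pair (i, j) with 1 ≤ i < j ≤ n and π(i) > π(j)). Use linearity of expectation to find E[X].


Write X = Σ X_I over the C(154, 2) = 11781 pairs i < j, with X_I the indicator of one inversion.
There are 11781 indicators.
For each fixed pair i < j, the values π(i) and π(j) are two distinct elements of {1, …, 154} in uniformly random order; by symmetry P[π(i) > π(j)] = 1/2.
By linearity: E[X] = 11781 · (1/2) = C(154, 2) · (1/2) = 11781/2 = 11781/2 ≈ 5890.500000.

E[X] = 11781/2 = 5890.500000.


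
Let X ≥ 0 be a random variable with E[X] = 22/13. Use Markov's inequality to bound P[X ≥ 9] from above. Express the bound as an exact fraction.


μ = E[X] = 22/13, a = 9.
Markov: P[X ≥ 9] ≤ μ/a = (22/13)/9 = 22/117.
Numerically: ≈ 0.188034.
(Since a = 9 > μ = 1.692308, the bound 22/117 is < 1 and informative.)

P[X ≥ 9] ≤ 22/117 ≈ 0.188034.


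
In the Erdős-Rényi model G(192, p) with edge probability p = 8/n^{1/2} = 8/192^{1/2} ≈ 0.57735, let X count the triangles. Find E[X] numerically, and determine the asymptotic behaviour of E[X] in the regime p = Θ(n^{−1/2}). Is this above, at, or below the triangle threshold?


Number of potential triangles: C(192, 3) = 1161280.
Each occurs with probability p³ ≈ (0.57735)³ ≈ 1.9245009e-01.
By linearity: E[X] = C(192, 3)·p³ ≈ 1161280 · 1.9245009e-01 ≈ 223488.44020.
Since α = 1/2 < 1, p = c/n^{1/2} ≫ 1/n is above the triangle threshold p ~ 1/n. Asymptotically E[X] ~ (c³/6)·n^{3(1−α)} = (8³/6)·n^{1.5} → ∞; triangles are abundant w.h.p.

E[X] ≈ 223488.44020; in regime p = Θ(1/n^{1/2}) E[X] diverges (above the triangle threshold p ~ 1/n).


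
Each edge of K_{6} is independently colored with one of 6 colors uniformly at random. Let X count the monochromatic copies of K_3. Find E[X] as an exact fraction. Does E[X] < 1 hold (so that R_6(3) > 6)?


E[X] = C(6, 3) · 6^{1 − 3} = 20 · 6^{−2} = 20/36.
As a reduced fraction: E[X] = 5/9 ≈ 0.5555556.
Is E[X] < 1? YES.
Since E[X] < 1, there exists a 6-coloring of K_{6} with no monochromatic K_3; hence R_6(3) > 6.

E[X] = 5/9 ≈ 0.5555556; E[X] < 1, so R_6(3) > 6.


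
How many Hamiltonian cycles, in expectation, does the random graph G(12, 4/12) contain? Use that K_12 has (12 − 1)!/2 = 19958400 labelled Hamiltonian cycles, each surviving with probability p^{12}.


K_12 has (12 − 1)!/2 = 19958400 labelled Hamiltonian cycles.
For each such Hamiltonian cycle H, let X_H = 1 if all 12 edges of H are present in G. Then P[X_H = 1] = p^{12} = (1/3)^{12} = 1/531441.
By linearity: E[X] = Σ_H E[X_H] = 19958400 · p^{12} = 19958400 · 1/531441 = 246400/6561.
Numerically: E[X] ≈ 37.5553.

E[X] = 19958400 · (1/3)^{12} = 246400/6561 ≈ 37.5553.


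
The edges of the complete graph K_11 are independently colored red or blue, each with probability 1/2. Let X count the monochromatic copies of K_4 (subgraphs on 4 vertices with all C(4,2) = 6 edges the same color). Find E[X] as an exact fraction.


Let X = Σ_S X_S over the C(11, 4) = 330 subsets S of size 4, where X_S = 1 if the K_4 on S is monochromatic.
For a fixed S, the K_4 on S has C(4, 2) = 6 edges. P[all 6 edges red] = (1/2)^6, and likewise for blue, so P[monochromatic] = 2·(1/2)^6 = 2^{1 − 6} = 1/32.
By linearity: E[X] = C(11, 4) · 2^{1 − 6} = 330 · 1/32 = 165/16.
Numerically: E[X] ≈ 10.3125.

E[X] = C(11,4)·2^(1−C(4,2)) = 165/16 ≈ 10.3125.


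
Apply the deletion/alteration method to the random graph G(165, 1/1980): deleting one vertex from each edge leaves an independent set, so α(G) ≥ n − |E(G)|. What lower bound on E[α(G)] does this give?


E[|E(G)|] = C(165, 2)·p = 13530 · (1/1980) = 41/6.
E[α(G)] ≥ n − E[|E(G)|] = 165 − 41/6 = 949/6.
Numerically: ≈ 158.166667.
(This is only a lower bound; the true E[α(G)] may be larger.)

E[α(G)] ≥ 949/6 ≈ 158.166667.


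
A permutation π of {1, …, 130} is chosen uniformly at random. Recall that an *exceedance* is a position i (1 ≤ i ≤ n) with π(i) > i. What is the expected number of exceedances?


Write X = Σ_{i=1}^{130} X_i, where X_i = 1_{π(i) > i}.
For each fixed i, π(i) is uniform over {1, …, 130} (marginal of a uniform permutation), so P[π(i) > i] = (n − i)/n. Summing: Σ_{i=1}^{130} (n − i)/n = (0 + 1 + … + 129)/130 = 130(130 − 1)/(2·130) = (130 − 1)/2.
Hence E[X] = Σ_{i=1}^{130} (130 − i)/130 = 129/2 ≈ 64.50000.

E[X] = 129/2 = 64.50000.


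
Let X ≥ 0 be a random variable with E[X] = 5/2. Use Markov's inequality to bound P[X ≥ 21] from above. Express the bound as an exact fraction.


μ = E[X] = 5/2, a = 21.
Markov: P[X ≥ 21] ≤ μ/a = (5/2)/21 = 5/42.
Numerically: ≈ 0.1190.
(Since a = 21 > μ = 2.5000, the bound 5/42 is < 1 and informative.)

P[X ≥ 21] ≤ 5/42 ≈ 0.1190.


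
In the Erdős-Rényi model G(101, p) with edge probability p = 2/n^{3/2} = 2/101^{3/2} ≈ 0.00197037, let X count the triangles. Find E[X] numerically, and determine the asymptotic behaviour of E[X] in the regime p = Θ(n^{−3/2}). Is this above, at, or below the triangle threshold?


Number of potential triangles: C(101, 3) = 166650.
Each occurs with probability p³ ≈ (0.00197037)³ ≈ 7.64968945e-09.
By linearity: E[X] = C(101, 3)·p³ ≈ 166650 · 7.64968945e-09 ≈ 0.001275.
Since α = 3/2 > 1, p = c/n^{3/2} = o(1/n) is below the triangle threshold p ~ 1/n. Asymptotically E[X] ~ (c³/6)·n^{3(1−α)} = (2³/6)·n^{-1.5} → 0, so by Markov's inequality G has no triangles w.h.p.

E[X] ≈ 0.001275; in regime p = Θ(1/n^{3/2}) E[X] tends to 0 (below the triangle threshold p ~ 1/n).


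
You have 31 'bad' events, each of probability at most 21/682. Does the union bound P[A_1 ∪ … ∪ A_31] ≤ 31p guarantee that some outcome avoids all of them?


Union bound: P[∪_{i=1}^{31} A_i] ≤ Σ_i P[A_i] ≤ 31·p = 31·(21/682) = 21/22.
Numerically: 21/22 ≈ 0.95455.
Is 21/22 < 1? YES.
Since P[∪ A_i] ≤ 21/22 < 1, the complement has P[∩ A_i^c] ≥ 1 − 21/22 = 1/22 > 0, so some outcome avoids every A_i.

31·p = 21/22 ≈ 0.95455; existence CERTIFIED by the union bound.


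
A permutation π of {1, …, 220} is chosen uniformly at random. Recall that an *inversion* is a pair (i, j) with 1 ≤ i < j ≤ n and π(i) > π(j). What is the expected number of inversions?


Write X = Σ X_I over the C(220, 2) = 24090 pairs i < j, with X_I the indicator of one inversion.
There are 24090 indicators.
For each fixed pair i < j, the values π(i) and π(j) are two distinct elements of {1, …, 220} in uniformly random order; by symmetry P[π(i) > π(j)] = 1/2.
By linearity: E[X] = 24090 · (1/2) = C(220, 2) · (1/2) = 24090/2 = 12045 ≈ 12045.000000.

E[X] = 12045 = 12045.000000.


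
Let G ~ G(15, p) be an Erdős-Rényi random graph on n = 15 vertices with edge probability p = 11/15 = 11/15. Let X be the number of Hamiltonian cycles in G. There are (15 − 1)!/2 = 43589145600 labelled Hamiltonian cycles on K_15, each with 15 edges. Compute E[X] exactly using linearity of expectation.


K_15 has (15 − 1)!/2 = 43589145600 labelled Hamiltonian cycles.
For each such Hamiltonian cycle H, let X_H = 1 if all 15 edges of H are present in G. Then P[X_H = 1] = p^{15} = (11/15)^{15} = 4177248169415651/437893890380859375.
By linearity of expectation: E[X] = Σ_H E[X_H] = 43589145600 · p^{15} = 43589145600 · 4177248169415651/437893890380859375 = 29972457393249757754368/72081298828125.
Numerically: E[X] ≈ 4.16e+08.

E[X] = 43589145600 · (11/15)^{15} = 29972457393249757754368/72081298828125 ≈ 4.16e+08.


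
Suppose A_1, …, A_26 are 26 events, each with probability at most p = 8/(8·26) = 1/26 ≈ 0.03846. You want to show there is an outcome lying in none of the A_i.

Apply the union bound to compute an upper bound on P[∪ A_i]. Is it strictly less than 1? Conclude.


Union bound: P[∪_{i=1}^{26} A_i] ≤ Σ_i P[A_i] ≤ 26·p = 26·(1/26) = 1.
Numerically: 1 ≈ 1.00000.
Is 1 < 1? NO.
Since the bound 1 is ≥ 1, the union bound is uninformative here; it does NOT by itself certify existence.

26·p = 1 ≈ 1.00000; existence NOT certified by the union bound.


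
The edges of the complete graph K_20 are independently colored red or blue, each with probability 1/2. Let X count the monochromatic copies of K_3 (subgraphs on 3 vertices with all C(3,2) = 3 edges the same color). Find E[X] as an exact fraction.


Let X = Σ_S X_S over the C(20, 3) = 1140 subsets S of size 3, where X_S = 1 if the K_3 on S is monochromatic.
For a fixed S, the K_3 on S has C(3, 2) = 3 edges. P[all 3 edges red] = (1/2)^3, and likewise for blue, so P[monochromatic] = 2·(1/2)^3 = 2^{1 − 3} = 1/4.
By linearity: E[X] = C(20, 3) · 2^{1 − 3} = 1140 · 1/4 = 285.
Numerically: E[X] ≈ 285.000.

E[X] = C(20,3)·2^(1−C(3,2)) = 285 ≈ 285.000.


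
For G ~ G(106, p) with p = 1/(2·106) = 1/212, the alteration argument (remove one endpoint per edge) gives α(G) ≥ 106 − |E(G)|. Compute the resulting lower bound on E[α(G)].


E[|E(G)|] = C(106, 2)·p = 5565 · (1/212) = 105/4.
E[α(G)] ≥ n − E[|E(G)|] = 106 − 105/4 = 319/4.
Numerically: ≈ 79.7500.
(This is only a lower bound; the true E[α(G)] may be larger.)

E[α(G)] ≥ 319/4 ≈ 79.7500.
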